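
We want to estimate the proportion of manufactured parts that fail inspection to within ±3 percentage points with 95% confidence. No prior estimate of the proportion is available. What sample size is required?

1068

For a proportion with margin E = 0.03 at 95% confidence, z = 1.960.
With no prior estimate, use p = 0.5, which maximizes p(1−p) at 0.25.
n = 0.25 × (z/E)² = 0.25 × (1.960/0.03)² = 1067.11
Round up: n = 1068.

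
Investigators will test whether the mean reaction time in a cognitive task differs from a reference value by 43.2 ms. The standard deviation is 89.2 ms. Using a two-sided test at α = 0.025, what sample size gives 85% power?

For a one-sample z-test, n = ((z_{α/2} + z_β)·σ/δ)².
z_{α/2} = 2.241 (two-sided α = 0.025); z_β = 1.036 (power 85% → β = 0.15).
n = (3.277 × 89.2 / 43.2)² = 45.78
Round up: n = 46.

n = 46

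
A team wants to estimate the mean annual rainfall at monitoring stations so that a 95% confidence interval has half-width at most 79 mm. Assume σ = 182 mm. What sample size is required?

For a mean, the margin of error is E = z·σ/√n, so n = (zσ/E)².
At 95% confidence, z = 1.960.
n = (1.960 × 182 / 79)² = 20.39
Round up: n = 21.

n = 21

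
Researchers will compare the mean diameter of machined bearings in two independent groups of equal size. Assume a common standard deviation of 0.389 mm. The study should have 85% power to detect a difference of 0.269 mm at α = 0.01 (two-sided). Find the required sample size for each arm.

55 per group

For two equal groups, n per group = 2·((z_{α/2} + z_β)·σ/δ)².
z_{α/2} = 2.576; z_β = 1.036 (power 85%).
n = 2 × (3.612 × 0.389 / 0.269)² = 2 × 27.28 = 54.56
Round up: n = 55 per group.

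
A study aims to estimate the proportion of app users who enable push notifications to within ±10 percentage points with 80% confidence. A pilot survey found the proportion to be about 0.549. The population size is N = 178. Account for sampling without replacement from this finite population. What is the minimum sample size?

For a proportion with margin E = 0.1 at 80% confidence, z = 1.282.
n = p̂(1−p̂)(z/E)² = 0.549 × 0.451 × (1.282/0.1)² = 40.69 — call this n₀.
Finite-population correction with N = 178: n = n₀ / (1 + (n₀−1)/N) = 40.69 / 1.223 = 33.27
Round up: n = 34.

34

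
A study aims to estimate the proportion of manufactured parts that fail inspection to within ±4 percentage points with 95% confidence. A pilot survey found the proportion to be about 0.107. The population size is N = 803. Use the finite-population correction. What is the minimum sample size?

For a proportion with margin E = 0.04 at 95% confidence, z = 1.960.
n = p̂(1−p̂)(z/E)² = 0.107 × 0.893 × (1.960/0.04)² = 229.42 — call this n₀.
Finite-population correction with N = 803: n = n₀ / (1 + (n₀−1)/N) = 229.42 / 1.284 = 178.68
Round up: n = 179.

179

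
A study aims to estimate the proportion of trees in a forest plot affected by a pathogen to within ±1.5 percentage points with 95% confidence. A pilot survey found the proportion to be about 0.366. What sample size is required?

For a proportion with margin E = 0.015 at 95% confidence, z = 1.960.
n = p̂(1−p̂)(z/E)² = 0.366 × 0.634 × (1.960/0.015)² = 3961.87
Round up: n = 3962.

3962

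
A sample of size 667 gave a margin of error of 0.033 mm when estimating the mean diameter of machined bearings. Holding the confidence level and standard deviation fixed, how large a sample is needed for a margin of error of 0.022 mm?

1501

Margin of error scales as 1/√n, so n₂ = n₁·(E₁/E₂)².
n₂ = 667 × (0.033/0.022)² = 667 × 2.25 = 1500.75
Round up: n₂ = 1501.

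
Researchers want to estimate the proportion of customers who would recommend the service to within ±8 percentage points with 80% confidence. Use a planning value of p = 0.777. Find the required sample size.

For a proportion with margin E = 0.08 at 80% confidence, z = 1.282.
n = p̂(1−p̂)(z/E)² = 0.777 × 0.223 × (1.282/0.08)² = 44.50
Round up: n = 45.

n = 45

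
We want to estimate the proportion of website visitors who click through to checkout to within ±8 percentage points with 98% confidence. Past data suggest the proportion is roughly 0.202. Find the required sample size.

n = 137

For a proportion with margin E = 0.08 at 98% confidence, z = 2.326.
n = p̂(1−p̂)(z/E)² = 0.202 × 0.798 × (2.326/0.08)² = 136.27
Round up: n = 137.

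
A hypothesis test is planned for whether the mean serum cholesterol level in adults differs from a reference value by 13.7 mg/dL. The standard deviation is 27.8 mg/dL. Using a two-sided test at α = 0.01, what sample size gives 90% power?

62

For a one-sample z-test, n = ((z_{α/2} + z_β)·σ/δ)².
z_{α/2} = 2.576 (two-sided α = 0.01); z_β = 1.282 (power 90% → β = 0.1).
n = (3.858 × 27.8 / 13.7)² = 61.29
Round up: n = 62.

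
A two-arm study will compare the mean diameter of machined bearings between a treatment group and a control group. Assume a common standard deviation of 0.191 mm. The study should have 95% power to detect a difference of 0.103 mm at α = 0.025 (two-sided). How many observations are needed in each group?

104 per group

For two equal groups, n per group = 2·((z_{α/2} + z_β)·σ/δ)².
z_{α/2} = 2.241; z_β = 1.645 (power 95%).
n = 2 × (3.886 × 0.191 / 0.103)² = 2 × 51.93 = 103.86
Round up: n = 104 per group.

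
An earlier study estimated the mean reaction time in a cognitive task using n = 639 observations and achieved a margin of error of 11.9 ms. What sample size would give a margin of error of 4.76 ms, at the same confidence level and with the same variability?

3994

Margin of error scales as 1/√n, so n₂ = n₁·(E₁/E₂)².
n₂ = 639 × (11.9/4.76)² = 639 × 6.25 = 3993.75
Round up: n₂ = 3994.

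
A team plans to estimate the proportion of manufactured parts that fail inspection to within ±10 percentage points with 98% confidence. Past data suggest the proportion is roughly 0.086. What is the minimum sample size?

43

For a proportion with margin E = 0.1 at 98% confidence, z = 2.326.
n = p̂(1−p̂)(z/E)² = 0.086 × 0.914 × (2.326/0.1)² = 42.53
Round up: n = 43.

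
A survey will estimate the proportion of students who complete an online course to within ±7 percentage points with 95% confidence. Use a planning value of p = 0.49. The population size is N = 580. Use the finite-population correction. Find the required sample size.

147

For a proportion with margin E = 0.07 at 95% confidence, z = 1.960.
n = p̂(1−p̂)(z/E)² = 0.49 × 0.51 × (1.960/0.07)² = 195.92 — call this n₀.
Finite-population correction with N = 580: n = n₀ / (1 + (n₀−1)/N) = 195.92 / 1.336 = 146.65
Round up: n = 147.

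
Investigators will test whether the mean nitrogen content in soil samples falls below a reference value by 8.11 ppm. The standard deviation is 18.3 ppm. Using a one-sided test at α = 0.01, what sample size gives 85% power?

n = 58

For a one-sample z-test, n = ((z_α + z_β)·σ/δ)².
z_α = 2.326 (one-sided α = 0.01); z_β = 1.036 (power 85% → β = 0.15).
n = (3.362 × 18.3 / 8.11)² = 57.55
Round up: n = 58.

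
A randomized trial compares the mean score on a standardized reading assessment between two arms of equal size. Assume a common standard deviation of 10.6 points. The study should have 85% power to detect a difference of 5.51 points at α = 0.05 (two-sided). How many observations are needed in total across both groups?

For two equal groups, n per group = 2·((z_{α/2} + z_β)·σ/δ)².
z_{α/2} = 1.960; z_β = 1.036 (power 85%).
n = 2 × (2.996 × 10.6 / 5.51)² = 2 × 33.22 = 66.44
Round up: n = 67 per group.
Total across both groups: 2 × 67 = 134.

134 total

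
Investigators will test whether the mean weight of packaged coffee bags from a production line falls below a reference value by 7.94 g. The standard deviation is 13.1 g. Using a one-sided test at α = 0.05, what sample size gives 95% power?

For a one-sample z-test, n = ((z_α + z_β)·σ/δ)².
z_α = 1.645 (one-sided α = 0.05); z_β = 1.645 (power 95% → β = 0.05).
n = (3.290 × 13.1 / 7.94)² = 29.46
Round up: n = 30.

30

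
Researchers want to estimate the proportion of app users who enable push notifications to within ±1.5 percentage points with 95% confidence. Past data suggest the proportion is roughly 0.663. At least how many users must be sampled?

n = 3815

For a proportion with margin E = 0.015 at 95% confidence, z = 1.960.
n = p̂(1−p̂)(z/E)² = 0.663 × 0.337 × (1.960/0.015)² = 3814.81
Round up: n = 3815.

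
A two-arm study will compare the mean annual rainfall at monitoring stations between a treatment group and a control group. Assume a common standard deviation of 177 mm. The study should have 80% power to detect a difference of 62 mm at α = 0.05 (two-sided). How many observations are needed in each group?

For two equal groups, n per group = 2·((z_{α/2} + z_β)·σ/δ)².
z_{α/2} = 1.960; z_β = 0.842 (power 80%).
n = 2 × (2.802 × 177 / 62)² = 2 × 63.99 = 127.98
Round up: n = 128 per group.

128 per group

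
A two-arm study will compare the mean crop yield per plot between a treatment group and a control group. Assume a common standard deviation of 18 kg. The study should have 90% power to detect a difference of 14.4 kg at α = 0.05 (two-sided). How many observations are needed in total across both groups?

For two equal groups, n per group = 2·((z_{α/2} + z_β)·σ/δ)².
z_{α/2} = 1.960; z_β = 1.282 (power 90%).
n = 2 × (3.242 × 18 / 14.4)² = 2 × 16.42 = 32.84
Round up: n = 33 per group.
Total across both groups: 2 × 33 = 66.

66 total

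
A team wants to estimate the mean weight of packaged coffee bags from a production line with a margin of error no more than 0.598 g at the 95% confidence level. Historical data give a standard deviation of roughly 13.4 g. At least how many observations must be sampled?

For a mean, the margin of error is E = z·σ/√n, so n = (zσ/E)².
At 95% confidence, z = 1.960.
n = (1.960 × 13.4 / 0.598)² = 1928.94
Round up: n = 1929.

1929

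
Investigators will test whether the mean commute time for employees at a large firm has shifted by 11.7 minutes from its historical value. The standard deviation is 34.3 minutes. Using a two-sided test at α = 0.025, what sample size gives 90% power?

For a one-sample z-test, n = ((z_{α/2} + z_β)·σ/δ)².
z_{α/2} = 2.241 (two-sided α = 0.025); z_β = 1.282 (power 90% → β = 0.1).
n = (3.523 × 34.3 / 11.7)² = 106.67
Round up: n = 107.

107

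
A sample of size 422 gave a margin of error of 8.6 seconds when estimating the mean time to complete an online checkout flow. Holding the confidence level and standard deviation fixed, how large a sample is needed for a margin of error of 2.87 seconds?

3790

Margin of error scales as 1/√n, so n₂ = n₁·(E₁/E₂)².
n₂ = 422 × (8.6/2.87)² = 422 × 8.979 = 3789.14
Round up: n₂ = 3790.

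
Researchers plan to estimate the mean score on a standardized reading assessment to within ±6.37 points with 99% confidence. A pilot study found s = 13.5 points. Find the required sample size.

For a mean, the margin of error is E = z·σ/√n, so n = (zσ/E)².
At 99% confidence, z = 2.576.
n = (2.576 × 13.5 / 6.37)² = 29.80
Round up: n = 30.

30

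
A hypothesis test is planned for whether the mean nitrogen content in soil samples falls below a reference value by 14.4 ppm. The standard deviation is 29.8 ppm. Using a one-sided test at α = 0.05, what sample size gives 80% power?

For a one-sample z-test, n = ((z_α + z_β)·σ/δ)².
z_α = 1.645 (one-sided α = 0.05); z_β = 0.842 (power 80% → β = 0.2).
n = (2.487 × 29.8 / 14.4)² = 26.49
Round up: n = 27.

n = 27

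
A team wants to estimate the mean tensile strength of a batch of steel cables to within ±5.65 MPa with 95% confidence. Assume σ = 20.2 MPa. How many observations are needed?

For a mean, the margin of error is E = z·σ/√n, so n = (zσ/E)².
At 95% confidence, z = 1.960.
n = (1.960 × 20.2 / 5.65)² = 49.10
Round up: n = 50.

50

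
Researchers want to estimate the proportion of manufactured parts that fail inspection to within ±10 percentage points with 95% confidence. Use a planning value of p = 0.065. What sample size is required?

24

For a proportion with margin E = 0.1 at 95% confidence, z = 1.960.
n = p̂(1−p̂)(z/E)² = 0.065 × 0.935 × (1.960/0.1)² = 23.35
Round up: n = 24.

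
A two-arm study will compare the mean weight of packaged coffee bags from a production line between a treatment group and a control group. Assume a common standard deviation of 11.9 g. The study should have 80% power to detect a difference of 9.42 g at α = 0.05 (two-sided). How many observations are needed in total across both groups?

For two equal groups, n per group = 2·((z_{α/2} + z_β)·σ/δ)².
z_{α/2} = 1.960; z_β = 0.842 (power 80%).
n = 2 × (2.802 × 11.9 / 9.42)² = 2 × 12.53 = 25.06
Round up: n = 26 per group.
Total across both groups: 2 × 26 = 52.

52 total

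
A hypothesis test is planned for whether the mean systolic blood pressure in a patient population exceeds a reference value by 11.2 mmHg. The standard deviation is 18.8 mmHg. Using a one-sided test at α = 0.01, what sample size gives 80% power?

n = 29

For a one-sample z-test, n = ((z_α + z_β)·σ/δ)².
z_α = 2.326 (one-sided α = 0.01); z_β = 0.842 (power 80% → β = 0.2).
n = (3.168 × 18.8 / 11.2)² = 28.28
Round up: n = 29.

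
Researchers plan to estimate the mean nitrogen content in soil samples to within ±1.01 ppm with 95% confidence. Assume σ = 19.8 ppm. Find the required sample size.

For a mean, the margin of error is E = z·σ/√n, so n = (zσ/E)².
At 95% confidence, z = 1.960.
n = (1.960 × 19.8 / 1.01)² = 1476.39
Round up: n = 1477.

1477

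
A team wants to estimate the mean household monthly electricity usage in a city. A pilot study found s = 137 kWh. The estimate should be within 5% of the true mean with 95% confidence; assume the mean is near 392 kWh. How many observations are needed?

For a mean, the margin of error is E = z·σ/√n, so n = (zσ/E)².
At 95% confidence, z = 1.960.
E = 5% of 392 = 19.6 kWh.
n = (1.960 × 137 / 19.6)² = 187.69
Round up: n = 188.

188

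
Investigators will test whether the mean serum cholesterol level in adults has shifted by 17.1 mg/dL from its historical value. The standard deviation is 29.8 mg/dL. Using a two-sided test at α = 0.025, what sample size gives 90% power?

38

For a one-sample z-test, n = ((z_{α/2} + z_β)·σ/δ)².
z_{α/2} = 2.241 (two-sided α = 0.025); z_β = 1.282 (power 90% → β = 0.1).
n = (3.523 × 29.8 / 17.1)² = 37.69
Round up: n = 38.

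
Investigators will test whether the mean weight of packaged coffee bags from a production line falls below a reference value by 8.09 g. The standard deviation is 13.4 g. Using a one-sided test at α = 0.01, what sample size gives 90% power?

n = 36

For a one-sample z-test, n = ((z_α + z_β)·σ/δ)².
z_α = 2.326 (one-sided α = 0.01); z_β = 1.282 (power 90% → β = 0.1).
n = (3.608 × 13.4 / 8.09)² = 35.71
Round up: n = 36.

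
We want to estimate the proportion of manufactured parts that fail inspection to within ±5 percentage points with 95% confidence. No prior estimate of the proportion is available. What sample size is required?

n = 385

For a proportion with margin E = 0.05 at 95% confidence, z = 1.960.
With no prior estimate, use p = 0.5, which maximizes p(1−p) at 0.25.
n = 0.25 × (z/E)² = 0.25 × (1.960/0.05)² = 384.16
Round up: n = 385.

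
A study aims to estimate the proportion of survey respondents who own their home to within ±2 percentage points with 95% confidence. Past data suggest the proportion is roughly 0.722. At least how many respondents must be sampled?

For a proportion with margin E = 0.02 at 95% confidence, z = 1.960.
n = p̂(1−p̂)(z/E)² = 0.722 × 0.278 × (1.960/0.02)² = 1927.68
Round up: n = 1928.

n = 1928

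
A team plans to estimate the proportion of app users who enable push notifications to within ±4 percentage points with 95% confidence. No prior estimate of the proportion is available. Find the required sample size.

For a proportion with margin E = 0.04 at 95% confidence, z = 1.960.
With no prior estimate, use p = 0.5, which maximizes p(1−p) at 0.25.
n = 0.25 × (z/E)² = 0.25 × (1.960/0.04)² = 600.25
Round up: n = 601.

n = 601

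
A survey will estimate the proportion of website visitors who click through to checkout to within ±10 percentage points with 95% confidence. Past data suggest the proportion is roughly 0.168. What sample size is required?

For a proportion with margin E = 0.1 at 95% confidence, z = 1.960.
n = p̂(1−p̂)(z/E)² = 0.168 × 0.832 × (1.960/0.1)² = 53.70
Round up: n = 54.

n = 54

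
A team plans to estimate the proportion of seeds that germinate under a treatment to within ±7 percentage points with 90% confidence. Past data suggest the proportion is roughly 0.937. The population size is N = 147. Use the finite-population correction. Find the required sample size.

27

For a proportion with margin E = 0.07 at 90% confidence, z = 1.645.
n = p̂(1−p̂)(z/E)² = 0.937 × 0.063 × (1.645/0.07)² = 32.60 — call this n₀.
Finite-population correction with N = 147: n = n₀ / (1 + (n₀−1)/N) = 32.60 / 1.215 = 26.83
Round up: n = 27.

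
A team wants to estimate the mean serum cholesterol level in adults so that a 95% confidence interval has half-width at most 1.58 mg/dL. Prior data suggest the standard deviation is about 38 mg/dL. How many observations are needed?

2223

For a mean, the margin of error is E = z·σ/√n, so n = (zσ/E)².
At 95% confidence, z = 1.960.
n = (1.960 × 38 / 1.58)² = 2222.11
Round up: n = 2223.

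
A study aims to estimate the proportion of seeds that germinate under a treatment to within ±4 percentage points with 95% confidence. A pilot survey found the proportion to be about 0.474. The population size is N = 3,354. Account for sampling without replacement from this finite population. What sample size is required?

n = 509

For a proportion with margin E = 0.04 at 95% confidence, z = 1.960.
n = p̂(1−p̂)(z/E)² = 0.474 × 0.526 × (1.960/0.04)² = 598.63 — call this n₀.
Finite-population correction with N = 3,354: n = n₀ / (1 + (n₀−1)/N) = 598.63 / 1.178 = 508.17
Round up: n = 509.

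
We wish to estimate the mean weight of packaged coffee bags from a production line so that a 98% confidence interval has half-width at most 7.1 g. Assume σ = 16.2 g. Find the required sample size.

29

For a mean, the margin of error is E = z·σ/√n, so n = (zσ/E)².
At 98% confidence, z = 2.326.
n = (2.326 × 16.2 / 7.1)² = 28.17
Round up: n = 29.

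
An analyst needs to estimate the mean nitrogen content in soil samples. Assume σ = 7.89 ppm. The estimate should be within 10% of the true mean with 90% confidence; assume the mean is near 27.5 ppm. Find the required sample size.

For a mean, the margin of error is E = z·σ/√n, so n = (zσ/E)².
At 90% confidence, z = 1.645.
E = 10% of 27.5 = 2.75 ppm.
n = (1.645 × 7.89 / 2.75)² = 22.28
Round up: n = 23.

n = 23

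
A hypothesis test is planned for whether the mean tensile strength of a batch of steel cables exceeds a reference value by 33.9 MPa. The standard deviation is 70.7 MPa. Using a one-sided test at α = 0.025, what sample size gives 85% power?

40

For a one-sample z-test, n = ((z_α + z_β)·σ/δ)².
z_α = 1.960 (one-sided α = 0.025); z_β = 1.036 (power 85% → β = 0.15).
n = (2.996 × 70.7 / 33.9)² = 39.04
Round up: n = 40.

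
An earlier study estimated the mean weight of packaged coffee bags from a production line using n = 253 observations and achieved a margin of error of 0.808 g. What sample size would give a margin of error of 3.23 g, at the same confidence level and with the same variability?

16

Margin of error scales as 1/√n, so n₂ = n₁·(E₁/E₂)².
n₂ = 253 × (0.808/3.23)² = 253 × 0.06258 = 15.83
Round up: n₂ = 16.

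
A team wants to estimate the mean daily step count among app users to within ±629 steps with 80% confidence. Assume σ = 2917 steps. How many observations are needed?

For a mean, the margin of error is E = z·σ/√n, so n = (zσ/E)².
At 80% confidence, z = 1.282.
n = (1.282 × 2917 / 629)² = 35.35
Round up: n = 36.

36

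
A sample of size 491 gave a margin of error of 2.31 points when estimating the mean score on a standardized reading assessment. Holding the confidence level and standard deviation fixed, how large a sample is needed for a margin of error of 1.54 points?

Margin of error scales as 1/√n, so n₂ = n₁·(E₁/E₂)².
n₂ = 491 × (2.31/1.54)² = 491 × 2.25 = 1104.75
Round up: n₂ = 1105.

1105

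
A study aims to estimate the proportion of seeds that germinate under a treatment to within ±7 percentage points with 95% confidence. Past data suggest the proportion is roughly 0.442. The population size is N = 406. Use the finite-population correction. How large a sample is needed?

132

For a proportion with margin E = 0.07 at 95% confidence, z = 1.960.
n = p̂(1−p̂)(z/E)² = 0.442 × 0.558 × (1.960/0.07)² = 193.36 — call this n₀.
Finite-population correction with N = 406: n = n₀ / (1 + (n₀−1)/N) = 193.36 / 1.474 = 131.18
Round up: n = 132.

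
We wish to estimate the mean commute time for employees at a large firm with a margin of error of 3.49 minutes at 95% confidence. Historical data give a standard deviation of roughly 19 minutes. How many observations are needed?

114

For a mean, the margin of error is E = z·σ/√n, so n = (zσ/E)².
At 95% confidence, z = 1.960.
n = (1.960 × 19 / 3.49)² = 113.86
Round up: n = 114.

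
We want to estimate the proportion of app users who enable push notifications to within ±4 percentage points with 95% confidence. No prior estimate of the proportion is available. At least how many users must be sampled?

For a proportion with margin E = 0.04 at 95% confidence, z = 1.960.
With no prior estimate, use p = 0.5, which maximizes p(1−p) at 0.25.
n = 0.25 × (z/E)² = 0.25 × (1.960/0.04)² = 600.25
Round up: n = 601.

601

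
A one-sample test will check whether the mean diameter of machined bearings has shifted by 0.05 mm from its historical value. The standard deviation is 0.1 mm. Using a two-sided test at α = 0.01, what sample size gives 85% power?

For a one-sample z-test, n = ((z_{α/2} + z_β)·σ/δ)².
z_{α/2} = 2.576 (two-sided α = 0.01); z_β = 1.036 (power 85% → β = 0.15).
n = (3.612 × 0.1 / 0.05)² = 52.19
Round up: n = 53.

n = 53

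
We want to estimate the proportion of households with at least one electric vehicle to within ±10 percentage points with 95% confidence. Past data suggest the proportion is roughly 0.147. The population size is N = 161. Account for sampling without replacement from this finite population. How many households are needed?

For a proportion with margin E = 0.1 at 95% confidence, z = 1.960.
n = p̂(1−p̂)(z/E)² = 0.147 × 0.853 × (1.960/0.1)² = 48.17 — call this n₀.
Finite-population correction with N = 161: n = n₀ / (1 + (n₀−1)/N) = 48.17 / 1.293 = 37.25
Round up: n = 38.

n = 38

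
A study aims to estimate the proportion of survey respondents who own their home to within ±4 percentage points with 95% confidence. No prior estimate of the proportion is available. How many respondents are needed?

601

For a proportion with margin E = 0.04 at 95% confidence, z = 1.960.
With no prior estimate, use p = 0.5, which maximizes p(1−p) at 0.25.
n = 0.25 × (z/E)² = 0.25 × (1.960/0.04)² = 600.25
Round up: n = 601.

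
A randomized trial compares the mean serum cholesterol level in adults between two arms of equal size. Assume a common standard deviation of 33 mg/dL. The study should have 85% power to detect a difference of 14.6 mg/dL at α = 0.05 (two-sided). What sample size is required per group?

For two equal groups, n per group = 2·((z_{α/2} + z_β)·σ/δ)².
z_{α/2} = 1.960; z_β = 1.036 (power 85%).
n = 2 × (2.996 × 33 / 14.6)² = 2 × 45.86 = 91.72
Round up: n = 92 per group.

92 per group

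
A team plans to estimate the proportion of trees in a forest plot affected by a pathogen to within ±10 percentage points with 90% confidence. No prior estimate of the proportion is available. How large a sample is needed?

For a proportion with margin E = 0.1 at 90% confidence, z = 1.645.
With no prior estimate, use p = 0.5, which maximizes p(1−p) at 0.25.
n = 0.25 × (z/E)² = 0.25 × (1.645/0.1)² = 67.65
Round up: n = 68.

68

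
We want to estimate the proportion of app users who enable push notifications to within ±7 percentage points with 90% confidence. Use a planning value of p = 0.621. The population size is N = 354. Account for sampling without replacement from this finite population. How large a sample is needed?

For a proportion with margin E = 0.07 at 90% confidence, z = 1.645.
n = p̂(1−p̂)(z/E)² = 0.621 × 0.379 × (1.645/0.07)² = 129.98 — call this n₀.
Finite-population correction with N = 354: n = n₀ / (1 + (n₀−1)/N) = 129.98 / 1.364 = 95.29
Round up: n = 96.

96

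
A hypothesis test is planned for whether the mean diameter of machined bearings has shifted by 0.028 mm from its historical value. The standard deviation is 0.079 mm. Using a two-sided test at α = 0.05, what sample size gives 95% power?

For a one-sample z-test, n = ((z_{α/2} + z_β)·σ/δ)².
z_{α/2} = 1.960 (two-sided α = 0.05); z_β = 1.645 (power 95% → β = 0.05).
n = (3.605 × 0.079 / 0.028)² = 103.45
Round up: n = 104.

n = 104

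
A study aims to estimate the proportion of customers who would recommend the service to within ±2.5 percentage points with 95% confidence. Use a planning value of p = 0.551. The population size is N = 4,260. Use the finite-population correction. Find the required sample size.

For a proportion with margin E = 0.025 at 95% confidence, z = 1.960.
n = p̂(1−p̂)(z/E)² = 0.551 × 0.449 × (1.960/0.025)² = 1520.65 — call this n₀.
Finite-population correction with N = 4,260: n = n₀ / (1 + (n₀−1)/N) = 1520.65 / 1.357 = 1120.60
Round up: n = 1121.

n = 1121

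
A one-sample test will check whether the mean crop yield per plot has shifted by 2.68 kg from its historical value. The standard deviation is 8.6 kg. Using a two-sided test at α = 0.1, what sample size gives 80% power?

64

For a one-sample z-test, n = ((z_{α/2} + z_β)·σ/δ)².
z_{α/2} = 1.645 (two-sided α = 0.1); z_β = 0.842 (power 80% → β = 0.2).
n = (2.487 × 8.6 / 2.68)² = 63.69
Round up: n = 64.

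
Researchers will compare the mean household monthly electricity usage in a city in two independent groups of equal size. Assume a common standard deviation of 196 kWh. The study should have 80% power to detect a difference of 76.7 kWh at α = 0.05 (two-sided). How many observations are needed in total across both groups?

206 total

For two equal groups, n per group = 2·((z_{α/2} + z_β)·σ/δ)².
z_{α/2} = 1.960; z_β = 0.842 (power 80%).
n = 2 × (2.802 × 196 / 76.7)² = 2 × 51.27 = 102.54
Round up: n = 103 per group.
Total across both groups: 2 × 103 = 206.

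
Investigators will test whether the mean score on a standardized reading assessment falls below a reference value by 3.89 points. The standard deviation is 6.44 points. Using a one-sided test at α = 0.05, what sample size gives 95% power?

30

For a one-sample z-test, n = ((z_α + z_β)·σ/δ)².
z_α = 1.645 (one-sided α = 0.05); z_β = 1.645 (power 95% → β = 0.05).
n = (3.290 × 6.44 / 3.89)² = 29.67
Round up: n = 30.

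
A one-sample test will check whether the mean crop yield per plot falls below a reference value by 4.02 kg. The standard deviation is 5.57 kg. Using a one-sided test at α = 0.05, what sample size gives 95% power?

For a one-sample z-test, n = ((z_α + z_β)·σ/δ)².
z_α = 1.645 (one-sided α = 0.05); z_β = 1.645 (power 95% → β = 0.05).
n = (3.290 × 5.57 / 4.02)² = 20.78
Round up: n = 21.

n = 21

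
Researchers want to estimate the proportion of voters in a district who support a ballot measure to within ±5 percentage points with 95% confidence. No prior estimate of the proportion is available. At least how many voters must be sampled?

385

For a proportion with margin E = 0.05 at 95% confidence, z = 1.960.
With no prior estimate, use p = 0.5, which maximizes p(1−p) at 0.25.
n = 0.25 × (z/E)² = 0.25 × (1.960/0.05)² = 384.16
Round up: n = 385.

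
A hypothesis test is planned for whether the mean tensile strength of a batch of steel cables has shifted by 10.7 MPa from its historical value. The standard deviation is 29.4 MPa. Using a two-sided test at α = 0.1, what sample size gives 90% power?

For a one-sample z-test, n = ((z_{α/2} + z_β)·σ/δ)².
z_{α/2} = 1.645 (two-sided α = 0.1); z_β = 1.282 (power 90% → β = 0.1).
n = (2.927 × 29.4 / 10.7)² = 64.68
Round up: n = 65.

65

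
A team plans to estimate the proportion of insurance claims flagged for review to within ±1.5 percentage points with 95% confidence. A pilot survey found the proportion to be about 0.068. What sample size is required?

For a proportion with margin E = 0.015 at 95% confidence, z = 1.960.
n = p̂(1−p̂)(z/E)² = 0.068 × 0.932 × (1.960/0.015)² = 1082.07
Round up: n = 1083.

n = 1083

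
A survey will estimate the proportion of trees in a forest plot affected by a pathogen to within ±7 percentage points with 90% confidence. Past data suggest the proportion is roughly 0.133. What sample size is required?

64

For a proportion with margin E = 0.07 at 90% confidence, z = 1.645.
n = p̂(1−p̂)(z/E)² = 0.133 × 0.867 × (1.645/0.07)² = 63.68
Round up: n = 64.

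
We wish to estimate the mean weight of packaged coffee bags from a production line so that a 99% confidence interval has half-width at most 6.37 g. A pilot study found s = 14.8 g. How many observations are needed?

For a mean, the margin of error is E = z·σ/√n, so n = (zσ/E)².
At 99% confidence, z = 2.576.
n = (2.576 × 14.8 / 6.37)² = 35.82
Round up: n = 36.

n = 36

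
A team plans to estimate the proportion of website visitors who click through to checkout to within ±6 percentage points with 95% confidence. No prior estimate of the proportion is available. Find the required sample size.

267

For a proportion with margin E = 0.06 at 95% confidence, z = 1.960.
With no prior estimate, use p = 0.5, which maximizes p(1−p) at 0.25.
n = 0.25 × (z/E)² = 0.25 × (1.960/0.06)² = 266.78
Round up: n = 267.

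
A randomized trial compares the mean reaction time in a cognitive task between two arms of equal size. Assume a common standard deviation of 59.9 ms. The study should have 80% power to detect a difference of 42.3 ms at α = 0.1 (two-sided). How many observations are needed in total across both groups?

For two equal groups, n per group = 2·((z_{α/2} + z_β)·σ/δ)².
z_{α/2} = 1.645; z_β = 0.842 (power 80%).
n = 2 × (2.487 × 59.9 / 42.3)² = 2 × 12.40 = 24.80
Round up: n = 25 per group.
Total across both groups: 2 × 25 = 50.

50 total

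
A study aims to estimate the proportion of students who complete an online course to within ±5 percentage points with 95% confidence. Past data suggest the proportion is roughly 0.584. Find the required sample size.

For a proportion with margin E = 0.05 at 95% confidence, z = 1.960.
n = p̂(1−p̂)(z/E)² = 0.584 × 0.416 × (1.960/0.05)² = 373.32
Round up: n = 374.

374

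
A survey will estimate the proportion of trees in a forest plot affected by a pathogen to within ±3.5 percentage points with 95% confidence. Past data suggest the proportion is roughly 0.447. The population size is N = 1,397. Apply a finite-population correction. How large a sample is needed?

499

For a proportion with margin E = 0.035 at 95% confidence, z = 1.960.
n = p̂(1−p̂)(z/E)² = 0.447 × 0.553 × (1.960/0.035)² = 775.19 — call this n₀.
Finite-population correction with N = 1,397: n = n₀ / (1 + (n₀−1)/N) = 775.19 / 1.554 = 498.84
Round up: n = 499.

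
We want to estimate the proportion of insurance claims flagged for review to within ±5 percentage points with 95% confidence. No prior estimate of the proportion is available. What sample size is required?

385

For a proportion with margin E = 0.05 at 95% confidence, z = 1.960.
With no prior estimate, use p = 0.5, which maximizes p(1−p) at 0.25.
n = 0.25 × (z/E)² = 0.25 × (1.960/0.05)² = 384.16
Round up: n = 385.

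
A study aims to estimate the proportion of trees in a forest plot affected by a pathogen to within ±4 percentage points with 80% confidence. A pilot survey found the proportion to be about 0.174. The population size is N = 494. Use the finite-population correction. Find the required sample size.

For a proportion with margin E = 0.04 at 80% confidence, z = 1.282.
n = p̂(1−p̂)(z/E)² = 0.174 × 0.826 × (1.282/0.04)² = 147.63 — call this n₀.
Finite-population correction with N = 494: n = n₀ / (1 + (n₀−1)/N) = 147.63 / 1.297 = 113.82
Round up: n = 114.

n = 114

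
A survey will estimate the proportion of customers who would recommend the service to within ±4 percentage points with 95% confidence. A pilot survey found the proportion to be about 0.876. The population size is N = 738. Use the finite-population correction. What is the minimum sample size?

193

For a proportion with margin E = 0.04 at 95% confidence, z = 1.960.
n = p̂(1−p̂)(z/E)² = 0.876 × 0.124 × (1.960/0.04)² = 260.81 — call this n₀.
Finite-population correction with N = 738: n = n₀ / (1 + (n₀−1)/N) = 260.81 / 1.352 = 192.91
Round up: n = 193.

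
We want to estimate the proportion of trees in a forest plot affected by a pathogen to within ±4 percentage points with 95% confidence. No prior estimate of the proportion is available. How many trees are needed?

601

For a proportion with margin E = 0.04 at 95% confidence, z = 1.960.
With no prior estimate, use p = 0.5, which maximizes p(1−p) at 0.25.
n = 0.25 × (z/E)² = 0.25 × (1.960/0.04)² = 600.25
Round up: n = 601.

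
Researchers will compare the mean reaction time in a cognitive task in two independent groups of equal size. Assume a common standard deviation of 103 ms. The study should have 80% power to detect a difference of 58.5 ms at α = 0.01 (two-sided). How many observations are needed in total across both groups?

For two equal groups, n per group = 2·((z_{α/2} + z_β)·σ/δ)².
z_{α/2} = 2.576; z_β = 0.842 (power 80%).
n = 2 × (3.418 × 103 / 58.5)² = 2 × 36.22 = 72.44
Round up: n = 73 per group.
Total across both groups: 2 × 73 = 146.

146 total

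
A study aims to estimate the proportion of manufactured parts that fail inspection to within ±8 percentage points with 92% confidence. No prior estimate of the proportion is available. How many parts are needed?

For a proportion with margin E = 0.08 at 92% confidence, z = 1.751.
With no prior estimate, use p = 0.5, which maximizes p(1−p) at 0.25.
n = 0.25 × (z/E)² = 0.25 × (1.751/0.08)² = 119.77
Round up: n = 120.

n = 120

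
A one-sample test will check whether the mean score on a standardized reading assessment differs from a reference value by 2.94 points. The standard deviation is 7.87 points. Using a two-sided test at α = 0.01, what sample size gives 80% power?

84

For a one-sample z-test, n = ((z_{α/2} + z_β)·σ/δ)².
z_{α/2} = 2.576 (two-sided α = 0.01); z_β = 0.842 (power 80% → β = 0.2).
n = (3.418 × 7.87 / 2.94)² = 83.71
Round up: n = 84.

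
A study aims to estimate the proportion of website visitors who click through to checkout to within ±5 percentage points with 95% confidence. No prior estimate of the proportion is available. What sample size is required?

For a proportion with margin E = 0.05 at 95% confidence, z = 1.960.
With no prior estimate, use p = 0.5, which maximizes p(1−p) at 0.25.
n = 0.25 × (z/E)² = 0.25 × (1.960/0.05)² = 384.16
Round up: n = 385.

385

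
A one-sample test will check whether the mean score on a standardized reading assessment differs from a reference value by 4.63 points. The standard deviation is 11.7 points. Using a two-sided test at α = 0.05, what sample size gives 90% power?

n = 68

For a one-sample z-test, n = ((z_{α/2} + z_β)·σ/δ)².
z_{α/2} = 1.960 (two-sided α = 0.05); z_β = 1.282 (power 90% → β = 0.1).
n = (3.242 × 11.7 / 4.63)² = 67.12
Round up: n = 68.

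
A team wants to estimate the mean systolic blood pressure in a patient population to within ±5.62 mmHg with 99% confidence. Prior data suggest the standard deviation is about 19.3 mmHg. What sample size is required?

n = 79

For a mean, the margin of error is E = z·σ/√n, so n = (zσ/E)².
At 99% confidence, z = 2.576.
n = (2.576 × 19.3 / 5.62)² = 78.26
Round up: n = 79.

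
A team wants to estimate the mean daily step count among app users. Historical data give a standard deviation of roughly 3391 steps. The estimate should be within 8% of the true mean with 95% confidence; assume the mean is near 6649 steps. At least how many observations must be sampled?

157

For a mean, the margin of error is E = z·σ/√n, so n = (zσ/E)².
At 95% confidence, z = 1.960.
E = 8% of 6649 = 531.9 steps.
n = (1.960 × 3391 / 531.9)² = 156.13
Round up: n = 157.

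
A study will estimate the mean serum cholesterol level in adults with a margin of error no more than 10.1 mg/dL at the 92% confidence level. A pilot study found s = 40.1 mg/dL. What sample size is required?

49

For a mean, the margin of error is E = z·σ/√n, so n = (zσ/E)².
At 92% confidence, z = 1.751.
n = (1.751 × 40.1 / 10.1)² = 48.33
Round up: n = 49.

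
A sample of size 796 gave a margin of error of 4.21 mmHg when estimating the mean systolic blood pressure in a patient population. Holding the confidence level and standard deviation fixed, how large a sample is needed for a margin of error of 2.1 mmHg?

Margin of error scales as 1/√n, so n₂ = n₁·(E₁/E₂)².
n₂ = 796 × (4.21/2.1)² = 796 × 4.019 = 3199.12
Round up: n₂ = 3200.

3200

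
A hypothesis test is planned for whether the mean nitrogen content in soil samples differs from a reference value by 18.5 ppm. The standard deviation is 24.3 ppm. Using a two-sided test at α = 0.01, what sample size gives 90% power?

For a one-sample z-test, n = ((z_{α/2} + z_β)·σ/δ)².
z_{α/2} = 2.576 (two-sided α = 0.01); z_β = 1.282 (power 90% → β = 0.1).
n = (3.858 × 24.3 / 18.5)² = 25.68
Round up: n = 26.

n = 26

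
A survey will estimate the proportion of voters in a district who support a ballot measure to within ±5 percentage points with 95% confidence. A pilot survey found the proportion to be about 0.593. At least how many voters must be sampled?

For a proportion with margin E = 0.05 at 95% confidence, z = 1.960.
n = p̂(1−p̂)(z/E)² = 0.593 × 0.407 × (1.960/0.05)² = 370.87
Round up: n = 371.

371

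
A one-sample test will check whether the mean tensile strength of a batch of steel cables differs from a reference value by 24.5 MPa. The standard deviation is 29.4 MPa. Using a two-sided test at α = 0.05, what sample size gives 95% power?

n = 19

For a one-sample z-test, n = ((z_{α/2} + z_β)·σ/δ)².
z_{α/2} = 1.960 (two-sided α = 0.05); z_β = 1.645 (power 95% → β = 0.05).
n = (3.605 × 29.4 / 24.5)² = 18.71
Round up: n = 19.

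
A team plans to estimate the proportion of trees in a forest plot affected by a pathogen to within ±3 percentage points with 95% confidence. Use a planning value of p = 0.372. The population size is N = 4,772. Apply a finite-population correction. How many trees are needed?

825

For a proportion with margin E = 0.03 at 95% confidence, z = 1.960.
n = p̂(1−p̂)(z/E)² = 0.372 × 0.628 × (1.960/0.03)² = 997.18 — call this n₀.
Finite-population correction with N = 4,772: n = n₀ / (1 + (n₀−1)/N) = 997.18 / 1.209 = 824.80
Round up: n = 825.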